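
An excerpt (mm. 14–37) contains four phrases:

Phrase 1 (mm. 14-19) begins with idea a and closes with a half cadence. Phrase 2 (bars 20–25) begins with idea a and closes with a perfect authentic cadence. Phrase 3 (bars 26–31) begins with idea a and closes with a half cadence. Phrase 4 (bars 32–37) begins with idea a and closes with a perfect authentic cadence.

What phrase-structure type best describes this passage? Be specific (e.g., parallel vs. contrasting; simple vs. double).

The cadence pattern HC–PAC–HC–PAC is weak–strong twice, and phrases 3–4 restate phrases 1–2: a period heard twice, not a double period (which would end weakly at phrase 2).

repeated period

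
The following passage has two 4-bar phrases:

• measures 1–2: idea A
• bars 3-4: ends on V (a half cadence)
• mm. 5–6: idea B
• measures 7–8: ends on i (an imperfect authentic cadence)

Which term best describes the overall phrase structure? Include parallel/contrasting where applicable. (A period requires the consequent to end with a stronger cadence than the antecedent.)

Phrase 1 ends with a half cadence (weaker) and phrase 2 with an imperfect authentic cadence (stronger): antecedent + consequent = a period.
The two phrases open with different material (A / B), so the period is contrasting.

contrasting period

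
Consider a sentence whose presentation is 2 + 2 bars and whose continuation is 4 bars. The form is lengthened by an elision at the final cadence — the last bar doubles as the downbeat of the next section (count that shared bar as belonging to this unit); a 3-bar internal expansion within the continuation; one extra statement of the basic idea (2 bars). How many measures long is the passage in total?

Basic sentence: 2 + 2 + 4 = 8 bars.
8 (basic form) + 3 (internal expansion) + 2 (extra statement) = 13.
The elision shares a bar with the next section but does not change this unit's count.

13 measures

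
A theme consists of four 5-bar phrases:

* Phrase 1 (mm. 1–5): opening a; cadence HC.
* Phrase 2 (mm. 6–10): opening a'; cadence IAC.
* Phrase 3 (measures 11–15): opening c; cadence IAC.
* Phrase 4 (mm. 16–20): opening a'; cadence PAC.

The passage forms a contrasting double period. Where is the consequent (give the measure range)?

In a double period the four phrases pair into a large antecedent (phrases 1–2, ending imperfect authentic cadence) and a large consequent (phrases 3–4, ending perfect authentic cadence). The consequent spans mm. 11–20.

measures 11–20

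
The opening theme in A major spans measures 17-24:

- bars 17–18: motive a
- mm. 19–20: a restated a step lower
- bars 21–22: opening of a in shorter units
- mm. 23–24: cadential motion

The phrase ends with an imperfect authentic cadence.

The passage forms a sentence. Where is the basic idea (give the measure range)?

The presentation of a sentence is the basic idea (measures 17-18) plus its repetition (mm. 19–20); the basic idea is therefore mm. 17–18.

measures 17–18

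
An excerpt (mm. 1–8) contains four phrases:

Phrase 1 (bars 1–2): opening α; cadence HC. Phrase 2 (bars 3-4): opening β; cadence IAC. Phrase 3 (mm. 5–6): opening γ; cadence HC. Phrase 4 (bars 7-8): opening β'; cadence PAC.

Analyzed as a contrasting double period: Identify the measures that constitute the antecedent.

In a double period the four phrases pair into a large antecedent (phrases 1–2, ending imperfect authentic cadence) and a large consequent (phrases 3–4, ending perfect authentic cadence). The antecedent spans mm. 1-4.

measures 1–4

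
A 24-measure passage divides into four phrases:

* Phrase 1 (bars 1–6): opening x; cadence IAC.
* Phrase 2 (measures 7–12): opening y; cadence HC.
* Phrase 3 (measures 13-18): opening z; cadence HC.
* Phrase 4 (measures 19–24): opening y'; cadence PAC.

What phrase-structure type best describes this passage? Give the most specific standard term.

Four phrases in two halves: the first half (mm. 1–12) ends with a half cadence, the second (mm. 13-24) with a perfect authentic cadence — a large antecedent–consequent pair, i.e. a double period.
Phrase 3 begins with different material from phrase 1, making it contrasting.

contrasting double period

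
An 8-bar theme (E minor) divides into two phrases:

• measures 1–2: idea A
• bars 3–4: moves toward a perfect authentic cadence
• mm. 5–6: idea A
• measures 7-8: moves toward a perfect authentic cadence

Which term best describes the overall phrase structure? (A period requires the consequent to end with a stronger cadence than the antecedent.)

Both phrases have the same opening (A) and the same cadence (perfect authentic cadence): the second is a restatement, not a consequent, so this is a repeated phrase rather than a period.

repeated phrase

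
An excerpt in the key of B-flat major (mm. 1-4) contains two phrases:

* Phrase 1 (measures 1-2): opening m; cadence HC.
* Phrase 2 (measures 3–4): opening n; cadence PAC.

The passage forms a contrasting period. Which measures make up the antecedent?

The antecedent is the phrase ending with the weaker cadence (half cadence, phrase 1) and the consequent the one ending more conclusively (perfect authentic cadence, phrase 2); the antecedent is mm. 1-2.

measures 1–2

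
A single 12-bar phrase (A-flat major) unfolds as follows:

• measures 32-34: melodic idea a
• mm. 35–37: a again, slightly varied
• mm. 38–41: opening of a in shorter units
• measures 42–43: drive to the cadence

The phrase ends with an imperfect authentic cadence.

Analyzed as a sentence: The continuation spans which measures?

After the presentation (mm. 32–37), the continuation covers the fragmentation through the cadence: measures 38–43.

measures 38–43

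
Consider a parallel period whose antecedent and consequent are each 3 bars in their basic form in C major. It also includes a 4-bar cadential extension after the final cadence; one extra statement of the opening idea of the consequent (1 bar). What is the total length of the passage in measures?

11 measures

Basic parallel period: 3 + 3 = 6 bars.
6 (basic form) + 4 (cadential extension) + 1 (extra statement) = 11.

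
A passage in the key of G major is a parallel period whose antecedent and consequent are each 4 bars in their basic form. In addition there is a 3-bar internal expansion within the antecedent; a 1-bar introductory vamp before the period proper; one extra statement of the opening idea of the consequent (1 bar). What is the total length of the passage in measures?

Basic parallel period: 4 + 4 = 8 bars.
8 (basic form) + 3 (internal expansion) + 1 (introduction) + 1 (extra statement) = 13.

13 measures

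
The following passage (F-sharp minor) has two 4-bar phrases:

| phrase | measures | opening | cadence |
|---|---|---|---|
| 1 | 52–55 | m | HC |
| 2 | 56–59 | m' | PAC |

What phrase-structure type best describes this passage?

Phrase 1 ends with a half cadence (weaker) and phrase 2 with a perfect authentic cadence (stronger): antecedent + consequent = a period.
The two phrases open with the same material (m / m'), so the period is parallel.

parallel period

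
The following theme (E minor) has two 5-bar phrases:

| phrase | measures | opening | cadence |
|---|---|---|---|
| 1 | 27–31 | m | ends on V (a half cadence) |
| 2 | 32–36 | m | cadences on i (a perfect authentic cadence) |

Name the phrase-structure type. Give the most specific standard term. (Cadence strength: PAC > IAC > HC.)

Phrase 1 ends with a half cadence (weaker) and phrase 2 with a perfect authentic cadence (stronger): antecedent + consequent = a period.
The two phrases open with the same material (m / m), so the period is parallel.

parallel period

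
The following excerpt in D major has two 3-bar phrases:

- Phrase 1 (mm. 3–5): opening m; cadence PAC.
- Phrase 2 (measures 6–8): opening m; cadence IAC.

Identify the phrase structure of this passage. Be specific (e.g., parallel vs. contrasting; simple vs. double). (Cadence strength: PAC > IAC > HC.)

phrase group

The second phrase closes with an imperfect authentic cadence, which is not stronger than the first phrase's perfect authentic cadence; without a weak→strong cadential pair there is no antecedent–consequent relationship, so this is a phrase group rather than a period.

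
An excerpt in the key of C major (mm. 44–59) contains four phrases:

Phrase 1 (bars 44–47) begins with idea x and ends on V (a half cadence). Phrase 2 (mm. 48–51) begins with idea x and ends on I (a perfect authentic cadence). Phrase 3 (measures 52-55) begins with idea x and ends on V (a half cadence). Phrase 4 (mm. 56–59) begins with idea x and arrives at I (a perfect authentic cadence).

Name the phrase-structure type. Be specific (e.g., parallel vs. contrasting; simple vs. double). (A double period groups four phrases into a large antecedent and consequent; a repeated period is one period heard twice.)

The cadence pattern HC–PAC–HC–PAC is weak–strong twice, and phrases 3–4 restate phrases 1–2: a period heard twice, not a double period (which would end weakly at phrase 2).

repeated period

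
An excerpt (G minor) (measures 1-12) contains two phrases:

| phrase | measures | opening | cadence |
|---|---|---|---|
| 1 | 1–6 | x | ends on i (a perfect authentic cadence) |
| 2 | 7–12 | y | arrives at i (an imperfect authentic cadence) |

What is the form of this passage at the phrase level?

The second phrase closes with an imperfect authentic cadence, which is not stronger than the first phrase's perfect authentic cadence; without a weak→strong cadential pair there is no antecedent–consequent relationship, so this is a phrase group rather than a period.

phrase group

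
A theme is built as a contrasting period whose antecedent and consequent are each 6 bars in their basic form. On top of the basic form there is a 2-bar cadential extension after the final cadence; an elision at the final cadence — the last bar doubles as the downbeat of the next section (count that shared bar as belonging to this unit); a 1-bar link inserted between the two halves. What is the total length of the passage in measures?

Basic contrasting period: 6 + 6 = 12 bars.
12 (basic form) + 2 (cadential extension) + 1 (link) = 15.
The elision shares a bar with the next section but does not change this unit's count.

15 measures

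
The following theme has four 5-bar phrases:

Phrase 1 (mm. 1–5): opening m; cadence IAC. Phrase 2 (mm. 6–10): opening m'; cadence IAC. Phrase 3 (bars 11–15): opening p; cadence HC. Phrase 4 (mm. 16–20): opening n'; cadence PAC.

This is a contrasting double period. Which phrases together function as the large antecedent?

phrases 1 and 2

In a double period the first pair of phrases (ending imperfect authentic cadence) is the large antecedent and the second pair (ending perfect authentic cadence) is the large consequent; the antecedent is phrases 1 and 2.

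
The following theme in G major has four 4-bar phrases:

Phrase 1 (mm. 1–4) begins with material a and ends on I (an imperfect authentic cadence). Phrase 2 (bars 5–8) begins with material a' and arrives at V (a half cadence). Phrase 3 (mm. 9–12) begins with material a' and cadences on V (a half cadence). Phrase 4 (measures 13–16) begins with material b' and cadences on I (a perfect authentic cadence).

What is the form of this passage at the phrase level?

parallel double period

Four phrases in two halves: the first half (mm. 1–8) ends with a half cadence, the second (measures 9–16) with a perfect authentic cadence — a large antecedent–consequent pair, i.e. a double period.
Phrase 3 begins with the same material as phrase 1, making it parallel.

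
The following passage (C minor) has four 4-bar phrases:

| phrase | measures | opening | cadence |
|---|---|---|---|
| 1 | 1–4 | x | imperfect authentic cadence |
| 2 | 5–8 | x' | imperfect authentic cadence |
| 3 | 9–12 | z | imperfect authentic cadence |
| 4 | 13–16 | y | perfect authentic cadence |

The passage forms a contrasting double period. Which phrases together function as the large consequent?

phrases 3 and 4

In a double period the first pair of phrases (ending imperfect authentic cadence) is the large antecedent and the second pair (ending perfect authentic cadence) is the large consequent; the consequent is phrases 3 and 4.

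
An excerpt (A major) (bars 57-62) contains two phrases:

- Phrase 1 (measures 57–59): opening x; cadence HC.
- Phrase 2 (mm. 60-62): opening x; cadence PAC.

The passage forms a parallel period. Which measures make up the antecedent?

measures 57–59

The antecedent is the phrase ending with the weaker cadence (half cadence, phrase 1) and the consequent the one ending more conclusively (perfect authentic cadence, phrase 2); the antecedent is mm. 57–59.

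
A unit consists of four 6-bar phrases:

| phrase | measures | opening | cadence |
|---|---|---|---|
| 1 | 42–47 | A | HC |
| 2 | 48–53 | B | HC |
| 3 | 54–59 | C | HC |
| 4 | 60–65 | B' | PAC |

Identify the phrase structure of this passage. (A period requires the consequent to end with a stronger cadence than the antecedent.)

Four phrases in two halves: the first half (mm. 42-53) ends with a half cadence, the second (mm. 54–65) with a perfect authentic cadence — a large antecedent–consequent pair, i.e. a double period.
Phrase 3 begins with different material from phrase 1, making it contrasting.

contrasting double period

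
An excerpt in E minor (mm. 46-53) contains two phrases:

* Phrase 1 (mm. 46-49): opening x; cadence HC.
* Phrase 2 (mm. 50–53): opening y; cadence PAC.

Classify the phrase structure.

contrasting period

Phrase 1 ends with a half cadence (weaker) and phrase 2 with a perfect authentic cadence (stronger): antecedent + consequent = a period.
The two phrases open with different material (x / y), so the period is contrasting.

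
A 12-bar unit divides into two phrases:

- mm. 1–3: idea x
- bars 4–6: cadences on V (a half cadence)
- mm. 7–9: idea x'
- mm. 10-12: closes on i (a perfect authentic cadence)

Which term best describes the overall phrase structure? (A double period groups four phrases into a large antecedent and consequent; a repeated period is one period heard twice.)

parallel period

Phrase 1 ends with a half cadence (weaker) and phrase 2 with a perfect authentic cadence (stronger): antecedent + consequent = a period.
The two phrases open with the same material (x / x'), so the period is parallel.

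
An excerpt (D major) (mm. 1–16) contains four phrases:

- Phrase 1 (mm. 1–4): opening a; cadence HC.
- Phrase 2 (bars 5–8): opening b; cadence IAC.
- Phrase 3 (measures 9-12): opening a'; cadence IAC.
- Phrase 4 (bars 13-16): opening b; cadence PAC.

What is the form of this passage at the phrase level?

Four phrases in two halves: the first half (mm. 1-8) ends with an imperfect authentic cadence, the second (bars 9–16) with a perfect authentic cadence — a large antecedent–consequent pair, i.e. a double period.
Phrase 3 begins with the same material as phrase 1, making it parallel.

parallel double period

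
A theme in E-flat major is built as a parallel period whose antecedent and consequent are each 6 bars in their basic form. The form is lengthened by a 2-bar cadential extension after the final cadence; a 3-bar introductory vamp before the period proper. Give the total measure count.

Basic parallel period: 6 + 6 = 12 bars.
12 (basic form) + 2 (cadential extension) + 3 (introduction) = 17.

17 measures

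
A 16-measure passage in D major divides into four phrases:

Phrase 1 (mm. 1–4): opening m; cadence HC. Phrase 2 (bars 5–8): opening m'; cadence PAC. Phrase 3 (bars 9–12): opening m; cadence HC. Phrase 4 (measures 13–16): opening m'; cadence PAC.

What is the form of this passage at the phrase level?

repeated period

The cadence pattern HC–PAC–HC–PAC is weak–strong twice, and phrases 3–4 restate phrases 1–2: a period heard twice, not a double period (which would end weakly at phrase 2).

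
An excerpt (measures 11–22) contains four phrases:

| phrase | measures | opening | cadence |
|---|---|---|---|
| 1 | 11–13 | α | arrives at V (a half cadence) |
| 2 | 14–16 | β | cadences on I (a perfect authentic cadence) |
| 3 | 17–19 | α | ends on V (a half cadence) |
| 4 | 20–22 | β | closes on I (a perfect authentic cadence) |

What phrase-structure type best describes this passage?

The cadence pattern HC–PAC–HC–PAC is weak–strong twice, and phrases 3–4 restate phrases 1–2: a period heard twice, not a double period (which would end weakly at phrase 2).

repeated period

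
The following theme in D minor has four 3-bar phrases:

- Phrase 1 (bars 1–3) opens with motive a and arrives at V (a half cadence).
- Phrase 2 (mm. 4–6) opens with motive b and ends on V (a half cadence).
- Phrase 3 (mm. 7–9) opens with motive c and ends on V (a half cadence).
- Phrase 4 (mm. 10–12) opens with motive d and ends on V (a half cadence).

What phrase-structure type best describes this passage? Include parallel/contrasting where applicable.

Phrase 4 ends with a half cadence, no stronger than phrase 2's half cadence, so the four phrases do not form a double period; nor do phrases 3–4 duplicate 1–2, so it is not a repeated period. With no phrase reaching a conclusive cadence, the passage is a phrase group.

phrase group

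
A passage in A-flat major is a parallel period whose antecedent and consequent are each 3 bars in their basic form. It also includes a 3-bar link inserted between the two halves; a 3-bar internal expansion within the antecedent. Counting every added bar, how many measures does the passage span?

12 measures

Basic parallel period: 3 + 3 = 6 bars.
6 (basic form) + 3 (link) + 3 (internal expansion) = 12.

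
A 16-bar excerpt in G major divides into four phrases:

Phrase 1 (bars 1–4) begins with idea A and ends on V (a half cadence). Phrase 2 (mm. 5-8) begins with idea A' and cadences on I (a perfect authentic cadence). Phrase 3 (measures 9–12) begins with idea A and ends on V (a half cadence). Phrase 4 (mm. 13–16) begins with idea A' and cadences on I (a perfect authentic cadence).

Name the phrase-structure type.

The cadence pattern HC–PAC–HC–PAC is weak–strong twice, and phrases 3–4 restate phrases 1–2: a period heard twice, not a double period (which would end weakly at phrase 2).

repeated period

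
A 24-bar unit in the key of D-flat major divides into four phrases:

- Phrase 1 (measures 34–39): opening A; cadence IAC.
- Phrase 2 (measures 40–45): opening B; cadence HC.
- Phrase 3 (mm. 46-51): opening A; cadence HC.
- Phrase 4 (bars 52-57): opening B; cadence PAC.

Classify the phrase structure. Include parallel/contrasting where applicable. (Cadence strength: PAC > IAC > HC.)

Four phrases in two halves: the first half (bars 34–45) ends with a half cadence, the second (measures 46–57) with a perfect authentic cadence — a large antecedent–consequent pair, i.e. a double period.
Phrase 3 begins with the same material as phrase 1, making it parallel.

parallel double period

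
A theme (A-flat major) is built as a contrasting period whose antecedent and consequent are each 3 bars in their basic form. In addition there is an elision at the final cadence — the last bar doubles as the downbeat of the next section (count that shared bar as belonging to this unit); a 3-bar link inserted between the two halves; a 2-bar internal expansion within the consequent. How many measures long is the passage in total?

Basic contrasting period: 3 + 3 = 6 bars.
6 (basic form) + 3 (link) + 2 (internal expansion) = 11.
The elision shares a bar with the next section but does not change this unit's count.

11 measures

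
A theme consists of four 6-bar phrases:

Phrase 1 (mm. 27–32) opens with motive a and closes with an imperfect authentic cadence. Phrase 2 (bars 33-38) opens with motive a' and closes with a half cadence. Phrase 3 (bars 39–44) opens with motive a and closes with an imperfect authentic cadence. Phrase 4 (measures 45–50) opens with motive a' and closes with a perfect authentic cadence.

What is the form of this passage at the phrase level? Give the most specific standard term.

parallel double period

Four phrases in two halves: the first half (measures 27–38) ends with a half cadence, the second (mm. 39–50) with a perfect authentic cadence — a large antecedent–consequent pair, i.e. a double period.
Phrase 3 begins with the same material as phrase 1, making it parallel.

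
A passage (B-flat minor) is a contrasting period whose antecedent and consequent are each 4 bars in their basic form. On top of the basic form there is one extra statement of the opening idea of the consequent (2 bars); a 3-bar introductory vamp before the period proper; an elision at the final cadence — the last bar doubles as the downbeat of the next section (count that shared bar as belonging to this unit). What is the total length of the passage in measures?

13 measures

Basic contrasting period: 4 + 4 = 8 bars.
8 (basic form) + 2 (extra statement) + 3 (introduction) = 13.
The elision shares a bar with the next section but does not change this unit's count.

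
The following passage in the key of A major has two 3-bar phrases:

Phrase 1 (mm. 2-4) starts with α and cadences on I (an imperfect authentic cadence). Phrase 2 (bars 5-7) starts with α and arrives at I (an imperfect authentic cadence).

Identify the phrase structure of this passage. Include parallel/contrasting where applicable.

Both phrases have the same opening (α) and the same cadence (imperfect authentic cadence): the second is a restatement, not a consequent, so this is a repeated phrase rather than a period.

repeated phrase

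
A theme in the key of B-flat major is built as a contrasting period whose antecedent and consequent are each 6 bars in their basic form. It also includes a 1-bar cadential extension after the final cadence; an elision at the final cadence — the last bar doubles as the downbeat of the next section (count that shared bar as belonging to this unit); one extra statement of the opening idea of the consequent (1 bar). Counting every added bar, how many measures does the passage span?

Basic contrasting period: 6 + 6 = 12 bars.
12 (basic form) + 1 (cadential extension) + 1 (extra statement) = 14.
The elision shares a bar with the next section but does not change this unit's count.

14 measures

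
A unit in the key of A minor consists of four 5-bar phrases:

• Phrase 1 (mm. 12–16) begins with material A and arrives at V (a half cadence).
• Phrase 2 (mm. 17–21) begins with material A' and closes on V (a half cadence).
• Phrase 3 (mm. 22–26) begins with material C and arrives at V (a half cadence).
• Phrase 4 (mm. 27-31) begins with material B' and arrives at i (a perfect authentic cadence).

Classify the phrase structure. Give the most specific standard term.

contrasting double period

Four phrases in two halves: the first half (measures 12–21) ends with a half cadence, the second (bars 22–31) with a perfect authentic cadence — a large antecedent–consequent pair, i.e. a double period.
Phrase 3 begins with different material from phrase 1, making it contrasting.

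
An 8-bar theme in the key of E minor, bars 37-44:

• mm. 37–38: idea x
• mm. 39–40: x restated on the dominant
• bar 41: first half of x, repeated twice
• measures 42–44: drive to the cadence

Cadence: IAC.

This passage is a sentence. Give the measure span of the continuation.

measures 41–44

After the presentation (bars 37–40), the continuation covers the fragmentation through the cadence: mm. 41-44.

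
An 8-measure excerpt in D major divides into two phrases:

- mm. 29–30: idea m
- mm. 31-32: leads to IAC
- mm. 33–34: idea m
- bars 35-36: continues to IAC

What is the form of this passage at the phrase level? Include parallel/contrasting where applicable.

repeated phrase

Both phrases have the same opening (m) and the same cadence (imperfect authentic cadence): the second is a restatement, not a consequent, so this is a repeated phrase rather than a period.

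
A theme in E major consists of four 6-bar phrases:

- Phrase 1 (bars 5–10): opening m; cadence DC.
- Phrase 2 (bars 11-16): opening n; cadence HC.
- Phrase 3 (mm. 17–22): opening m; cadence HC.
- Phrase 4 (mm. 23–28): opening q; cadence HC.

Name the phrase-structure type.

phrase group

Phrase 4 ends with a half cadence, no stronger than phrase 2's half cadence, so the four phrases do not form a double period; nor do phrases 3–4 duplicate 1–2, so it is not a repeated period. With no phrase reaching a conclusive cadence, the passage is a phrase group.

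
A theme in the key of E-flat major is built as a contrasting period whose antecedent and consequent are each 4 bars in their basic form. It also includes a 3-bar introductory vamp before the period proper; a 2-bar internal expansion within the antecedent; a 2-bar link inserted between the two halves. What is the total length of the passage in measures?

Basic contrasting period: 4 + 4 = 8 bars.
8 (basic form) + 3 (introduction) + 2 (internal expansion) + 2 (link) = 15.

15 measures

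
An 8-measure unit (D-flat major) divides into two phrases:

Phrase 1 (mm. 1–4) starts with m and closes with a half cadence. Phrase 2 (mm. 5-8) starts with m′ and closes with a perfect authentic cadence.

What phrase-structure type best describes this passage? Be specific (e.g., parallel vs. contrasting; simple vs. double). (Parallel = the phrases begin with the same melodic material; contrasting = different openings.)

parallel period

Phrase 1 ends with a half cadence (weaker) and phrase 2 with a perfect authentic cadence (stronger): antecedent + consequent = a period.
The two phrases open with the same material (m / m′), so the period is parallel.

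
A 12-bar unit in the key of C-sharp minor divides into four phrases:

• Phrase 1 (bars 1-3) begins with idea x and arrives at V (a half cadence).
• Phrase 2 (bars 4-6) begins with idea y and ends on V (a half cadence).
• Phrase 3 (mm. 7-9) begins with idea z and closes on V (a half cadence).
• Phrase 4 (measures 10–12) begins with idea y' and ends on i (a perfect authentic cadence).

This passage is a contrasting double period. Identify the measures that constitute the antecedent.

In a double period the four phrases pair into a large antecedent (phrases 1–2, ending half cadence) and a large consequent (phrases 3–4, ending perfect authentic cadence). The antecedent spans mm. 1–6.

measures 1–6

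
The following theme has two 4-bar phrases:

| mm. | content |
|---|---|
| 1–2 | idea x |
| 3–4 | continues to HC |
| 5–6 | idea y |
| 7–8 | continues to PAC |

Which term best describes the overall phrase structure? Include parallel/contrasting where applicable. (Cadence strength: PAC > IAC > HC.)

Phrase 1 ends with a half cadence (weaker) and phrase 2 with a perfect authentic cadence (stronger): antecedent + consequent = a period.
The two phrases open with different material (x / y), so the period is contrasting.

contrasting period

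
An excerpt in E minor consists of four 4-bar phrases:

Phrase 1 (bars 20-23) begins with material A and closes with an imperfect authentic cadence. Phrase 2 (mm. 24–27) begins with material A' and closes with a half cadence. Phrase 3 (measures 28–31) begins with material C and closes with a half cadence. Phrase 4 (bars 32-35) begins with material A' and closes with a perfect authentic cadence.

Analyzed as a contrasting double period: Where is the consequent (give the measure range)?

In a double period the four phrases pair into a large antecedent (phrases 1–2, ending half cadence) and a large consequent (phrases 3–4, ending perfect authentic cadence). The consequent spans bars 28–35.

measures 28–35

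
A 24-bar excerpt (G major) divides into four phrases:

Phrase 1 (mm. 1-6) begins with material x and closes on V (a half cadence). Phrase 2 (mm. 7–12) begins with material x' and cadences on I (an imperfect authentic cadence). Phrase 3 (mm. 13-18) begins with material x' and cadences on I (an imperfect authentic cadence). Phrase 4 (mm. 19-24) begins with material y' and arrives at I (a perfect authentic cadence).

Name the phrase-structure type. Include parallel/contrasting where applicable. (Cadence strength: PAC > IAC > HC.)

Four phrases in two halves: the first half (mm. 1–12) ends with an imperfect authentic cadence, the second (measures 13–24) with a perfect authentic cadence — a large antecedent–consequent pair, i.e. a double period.
Phrase 3 begins with the same material as phrase 1, making it parallel.

parallel double period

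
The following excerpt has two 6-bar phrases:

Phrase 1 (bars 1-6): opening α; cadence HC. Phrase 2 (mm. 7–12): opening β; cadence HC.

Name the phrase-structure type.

phrase group

The second phrase closes with a half cadence, which is not stronger than the first phrase's half cadence; without a weak→strong cadential pair there is no antecedent–consequent relationship, so this is a phrase group rather than a period.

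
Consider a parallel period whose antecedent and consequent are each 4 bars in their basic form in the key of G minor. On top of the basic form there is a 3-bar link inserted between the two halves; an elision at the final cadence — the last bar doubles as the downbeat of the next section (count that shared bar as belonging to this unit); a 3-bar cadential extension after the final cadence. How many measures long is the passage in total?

14 measures

Basic parallel period: 4 + 4 = 8 bars.
8 (basic form) + 3 (link) + 3 (cadential extension) = 14.
The elision shares a bar with the next section but does not change this unit's count.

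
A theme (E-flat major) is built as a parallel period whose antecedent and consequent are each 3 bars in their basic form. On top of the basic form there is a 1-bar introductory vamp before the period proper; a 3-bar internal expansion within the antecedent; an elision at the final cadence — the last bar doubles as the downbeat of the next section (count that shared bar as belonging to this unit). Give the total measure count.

Basic parallel period: 3 + 3 = 6 bars.
6 (basic form) + 1 (introduction) + 3 (internal expansion) = 10.
The elision shares a bar with the next section but does not change this unit's count.

10 measures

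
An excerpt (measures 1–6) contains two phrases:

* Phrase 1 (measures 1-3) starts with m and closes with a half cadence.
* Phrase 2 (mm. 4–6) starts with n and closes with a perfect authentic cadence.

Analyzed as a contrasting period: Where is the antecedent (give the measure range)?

The antecedent is the phrase ending with the weaker cadence (half cadence, phrase 1) and the consequent the one ending more conclusively (perfect authentic cadence, phrase 2); the antecedent is mm. 1–3.

measures 1–3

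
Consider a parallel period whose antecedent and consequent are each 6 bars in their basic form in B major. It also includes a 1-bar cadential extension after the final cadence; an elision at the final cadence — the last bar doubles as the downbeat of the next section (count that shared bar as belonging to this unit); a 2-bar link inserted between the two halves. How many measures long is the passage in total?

15 measures

Basic parallel period: 6 + 6 = 12 bars.
12 (basic form) + 1 (cadential extension) + 2 (link) = 15.
The elision shares a bar with the next section but does not change this unit's count.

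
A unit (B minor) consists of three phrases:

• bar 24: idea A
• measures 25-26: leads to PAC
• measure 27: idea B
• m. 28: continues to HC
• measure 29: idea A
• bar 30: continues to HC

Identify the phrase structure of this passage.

phrase group

The final phrase closes with a half cadence, which is not stronger than the preceding half cadence; the 3 phrases lack an overall antecedent–consequent design and so form a phrase group.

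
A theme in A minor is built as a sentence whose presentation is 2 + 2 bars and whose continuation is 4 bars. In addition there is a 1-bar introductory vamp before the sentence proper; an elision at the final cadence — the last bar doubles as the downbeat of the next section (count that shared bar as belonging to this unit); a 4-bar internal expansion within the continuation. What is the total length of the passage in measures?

13 measures

Basic sentence: 2 + 2 + 4 = 8 bars.
8 (basic form) + 1 (introduction) + 4 (internal expansion) = 13.
The elision shares a bar with the next section but does not change this unit's count.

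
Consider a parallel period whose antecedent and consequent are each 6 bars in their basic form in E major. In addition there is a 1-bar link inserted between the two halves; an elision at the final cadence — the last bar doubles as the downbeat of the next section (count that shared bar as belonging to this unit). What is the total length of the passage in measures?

13 measures

Basic parallel period: 6 + 6 = 12 bars.
12 (basic form) + 1 (link) = 13.
The elision shares a bar with the next section but does not change this unit's count.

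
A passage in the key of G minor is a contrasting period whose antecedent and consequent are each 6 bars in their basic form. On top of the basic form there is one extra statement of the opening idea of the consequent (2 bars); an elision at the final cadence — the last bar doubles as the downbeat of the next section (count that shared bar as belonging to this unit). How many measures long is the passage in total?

14 measures

Basic contrasting period: 6 + 6 = 12 bars.
12 (basic form) + 2 (extra statement) = 14.
The elision shares a bar with the next section but does not change this unit's count.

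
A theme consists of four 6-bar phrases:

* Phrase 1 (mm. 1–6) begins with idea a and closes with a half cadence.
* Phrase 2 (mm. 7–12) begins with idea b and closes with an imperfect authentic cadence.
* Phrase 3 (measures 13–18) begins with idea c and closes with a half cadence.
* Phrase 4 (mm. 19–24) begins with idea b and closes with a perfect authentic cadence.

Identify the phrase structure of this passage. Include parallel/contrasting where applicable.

contrasting double period

Four phrases in two halves: the first half (mm. 1–12) ends with an imperfect authentic cadence, the second (measures 13-24) with a perfect authentic cadence — a large antecedent–consequent pair, i.e. a double period.
Phrase 3 begins with different material from phrase 1, making it contrasting.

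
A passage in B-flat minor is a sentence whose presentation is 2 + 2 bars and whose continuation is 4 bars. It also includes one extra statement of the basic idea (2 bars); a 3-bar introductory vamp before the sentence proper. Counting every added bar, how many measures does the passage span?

13 measures

Basic sentence: 2 + 2 + 4 = 8 bars.
8 (basic form) + 2 (extra statement) + 3 (introduction) = 13.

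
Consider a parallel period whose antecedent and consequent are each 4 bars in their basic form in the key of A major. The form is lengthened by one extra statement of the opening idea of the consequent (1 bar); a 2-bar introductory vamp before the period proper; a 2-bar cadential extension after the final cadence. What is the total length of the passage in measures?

13 measures

Basic parallel period: 4 + 4 = 8 bars.
8 (basic form) + 1 (extra statement) + 2 (introduction) + 2 (cadential extension) = 13.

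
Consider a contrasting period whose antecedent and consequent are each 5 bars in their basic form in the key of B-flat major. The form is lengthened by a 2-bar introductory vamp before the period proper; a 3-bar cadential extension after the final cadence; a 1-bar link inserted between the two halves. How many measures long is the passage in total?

Basic contrasting period: 5 + 5 = 10 bars.
10 (basic form) + 2 (introduction) + 3 (cadential extension) + 1 (link) = 16.

16 measures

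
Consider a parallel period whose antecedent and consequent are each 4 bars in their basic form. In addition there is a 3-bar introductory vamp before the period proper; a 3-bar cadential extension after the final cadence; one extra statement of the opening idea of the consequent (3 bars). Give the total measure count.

17 measures

Basic parallel period: 4 + 4 = 8 bars.
8 (basic form) + 3 (introduction) + 3 (cadential extension) + 3 (extra statement) = 17.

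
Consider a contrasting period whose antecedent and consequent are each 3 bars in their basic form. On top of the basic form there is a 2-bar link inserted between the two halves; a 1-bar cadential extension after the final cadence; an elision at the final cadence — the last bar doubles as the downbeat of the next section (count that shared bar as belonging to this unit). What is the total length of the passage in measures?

9 measures

Basic contrasting period: 3 + 3 = 6 bars.
6 (basic form) + 2 (link) + 1 (cadential extension) = 9.
The elision shares a bar with the next section but does not change this unit's count.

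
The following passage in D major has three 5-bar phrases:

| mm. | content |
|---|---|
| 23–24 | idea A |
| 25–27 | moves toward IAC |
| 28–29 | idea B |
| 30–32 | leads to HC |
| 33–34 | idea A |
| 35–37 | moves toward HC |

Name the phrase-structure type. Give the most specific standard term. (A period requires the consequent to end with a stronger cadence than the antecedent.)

The final phrase closes with a half cadence, which is not stronger than the preceding half cadence; the 3 phrases lack an overall antecedent–consequent design and so form a phrase group.

phrase group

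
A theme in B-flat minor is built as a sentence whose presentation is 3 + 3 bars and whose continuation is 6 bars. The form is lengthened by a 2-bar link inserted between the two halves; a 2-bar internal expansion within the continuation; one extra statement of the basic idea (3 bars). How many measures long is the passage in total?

19 measures

Basic sentence: 3 + 3 + 6 = 12 bars.
12 (basic form) + 2 (link) + 2 (internal expansion) + 3 (extra statement) = 19.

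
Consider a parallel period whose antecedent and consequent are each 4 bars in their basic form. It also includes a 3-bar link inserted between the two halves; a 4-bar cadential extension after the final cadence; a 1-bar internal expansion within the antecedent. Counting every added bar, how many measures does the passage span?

Basic parallel period: 4 + 4 = 8 bars.
8 (basic form) + 3 (link) + 4 (cadential extension) + 1 (internal expansion) = 16.

16 measures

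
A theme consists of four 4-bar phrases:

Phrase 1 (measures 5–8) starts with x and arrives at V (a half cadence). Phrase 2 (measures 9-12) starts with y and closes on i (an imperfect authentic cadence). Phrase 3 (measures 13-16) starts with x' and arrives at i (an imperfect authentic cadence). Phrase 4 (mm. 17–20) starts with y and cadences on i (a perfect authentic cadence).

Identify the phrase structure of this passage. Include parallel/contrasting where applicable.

parallel double period

Four phrases in two halves: the first half (bars 5-12) ends with an imperfect authentic cadence, the second (bars 13-20) with a perfect authentic cadence — a large antecedent–consequent pair, i.e. a double period.
Phrase 3 begins with the same material as phrase 1, making it parallel.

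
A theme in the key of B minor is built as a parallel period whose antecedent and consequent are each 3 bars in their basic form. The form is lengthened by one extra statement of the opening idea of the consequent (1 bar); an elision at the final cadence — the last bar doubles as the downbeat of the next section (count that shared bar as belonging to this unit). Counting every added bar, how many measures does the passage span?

7 measures

Basic parallel period: 3 + 3 = 6 bars.
6 (basic form) + 1 (extra statement) = 7.
The elision shares a bar with the next section but does not change this unit's count.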